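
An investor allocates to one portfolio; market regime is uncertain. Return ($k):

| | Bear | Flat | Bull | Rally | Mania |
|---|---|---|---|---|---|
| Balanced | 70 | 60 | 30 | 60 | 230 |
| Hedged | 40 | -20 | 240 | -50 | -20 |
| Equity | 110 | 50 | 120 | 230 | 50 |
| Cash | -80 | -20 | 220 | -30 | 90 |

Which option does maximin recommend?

Row minima: Balanced=30, Hedged=-50, Equity=50, Cash=-80
Best worst-case = 50 → Equity.

Equity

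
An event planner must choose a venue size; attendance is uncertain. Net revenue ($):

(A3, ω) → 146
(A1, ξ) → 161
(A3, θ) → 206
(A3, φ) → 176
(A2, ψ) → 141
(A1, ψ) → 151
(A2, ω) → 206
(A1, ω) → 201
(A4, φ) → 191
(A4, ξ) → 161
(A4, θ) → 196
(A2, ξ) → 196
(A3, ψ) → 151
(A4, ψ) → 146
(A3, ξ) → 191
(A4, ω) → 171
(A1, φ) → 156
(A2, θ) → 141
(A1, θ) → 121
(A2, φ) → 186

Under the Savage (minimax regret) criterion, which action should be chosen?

A4

Column bests: θ=206, φ=191, ψ=151, ω=206, ξ=196.
A1 regrets: 85, 35, 0, 5, 35 → max 85
A2 regrets: 65, 5, 10, 0, 0 → max 65
A3 regrets: 0, 15, 0, 60, 5 → max 60
A4 regrets: 10, 0, 5, 35, 35 → max 35
Smallest max regret = 35 → A4.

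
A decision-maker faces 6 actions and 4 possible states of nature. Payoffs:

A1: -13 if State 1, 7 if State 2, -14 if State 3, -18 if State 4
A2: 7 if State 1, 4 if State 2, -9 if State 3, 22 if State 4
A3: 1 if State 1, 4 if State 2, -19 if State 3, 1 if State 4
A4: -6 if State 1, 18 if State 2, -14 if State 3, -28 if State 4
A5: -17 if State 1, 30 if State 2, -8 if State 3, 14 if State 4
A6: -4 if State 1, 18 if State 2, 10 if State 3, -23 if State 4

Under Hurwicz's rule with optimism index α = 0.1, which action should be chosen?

A2

A1: 0.1·7 + 0.9·(-18) = -15.5
A2: 0.1·22 + 0.9·(-9) = -5.9
A3: 0.1·4 + 0.9·(-19) = -16.7
A4: 0.1·18 + 0.9·(-28) = -23.4
A5: 0.1·30 + 0.9·(-17) = -12.3
A6: 0.1·18 + 0.9·(-23) = -18.9
Highest Hurwicz score = -5.9 → A2.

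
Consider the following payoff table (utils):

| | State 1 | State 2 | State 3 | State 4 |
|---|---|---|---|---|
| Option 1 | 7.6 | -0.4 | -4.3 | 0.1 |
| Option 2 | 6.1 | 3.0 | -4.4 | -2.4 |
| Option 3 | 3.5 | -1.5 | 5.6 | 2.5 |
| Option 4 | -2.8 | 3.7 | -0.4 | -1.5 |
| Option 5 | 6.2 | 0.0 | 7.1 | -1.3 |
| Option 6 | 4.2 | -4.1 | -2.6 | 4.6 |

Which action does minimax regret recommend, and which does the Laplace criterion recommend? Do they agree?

Column bests: State 1=7.6, State 2=3.7, State 3=7.1, State 4=4.6.
Option 1 regrets: 0.0, 4.1, 11.4, 4.5 → max 11.4
Option 2 regrets: 1.5, 0.7, 11.5, 7.0 → max 11.5
Option 3 regrets: 4.1, 5.2, 1.5, 2.1 → max 5.2
Option 4 regrets: 10.4, 0.0, 7.5, 6.1 → max 10.4
Option 5 regrets: 1.4, 3.7, 0.0, 5.9 → max 5.9
Option 6 regrets: 3.4, 7.8, 9.7, 0.0 → max 9.7
Smallest max regret = 5.2 → Option 3.
Row averages: Option 1=0.75, Option 2=0.575, Option 3=2.525, Option 4=-0.25, Option 5=3, Option 6=0.525
Highest average = 3 → Option 5.

minimax regret → Option 3; laplace → Option 5 (disagree)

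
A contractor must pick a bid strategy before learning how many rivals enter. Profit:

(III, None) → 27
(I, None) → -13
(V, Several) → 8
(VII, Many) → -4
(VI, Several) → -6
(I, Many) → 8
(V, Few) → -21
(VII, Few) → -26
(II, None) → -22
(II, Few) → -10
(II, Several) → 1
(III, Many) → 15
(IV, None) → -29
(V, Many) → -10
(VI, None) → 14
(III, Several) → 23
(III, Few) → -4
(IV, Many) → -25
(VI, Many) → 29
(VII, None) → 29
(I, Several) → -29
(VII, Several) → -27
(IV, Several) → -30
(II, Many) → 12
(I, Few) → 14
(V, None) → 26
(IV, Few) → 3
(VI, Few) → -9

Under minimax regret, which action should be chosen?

III

Column bests: None=29, Few=14, Several=23, Many=29.
I regrets: 42, 0, 52, 21 → max 52
II regrets: 51, 24, 22, 17 → max 51
III regrets: 2, 18, 0, 14 → max 18
IV regrets: 58, 11, 53, 54 → max 58
V regrets: 3, 35, 15, 39 → max 39
VI regrets: 15, 23, 29, 0 → max 29
VII regrets: 0, 40, 50, 33 → max 50
Smallest max regret = 18 → III.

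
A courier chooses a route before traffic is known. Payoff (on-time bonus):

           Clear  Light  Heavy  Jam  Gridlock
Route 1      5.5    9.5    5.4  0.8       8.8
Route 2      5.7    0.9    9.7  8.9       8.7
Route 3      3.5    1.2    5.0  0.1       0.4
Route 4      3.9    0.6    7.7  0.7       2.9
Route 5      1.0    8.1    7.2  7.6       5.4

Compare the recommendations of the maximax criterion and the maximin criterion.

maximax → Route 2; maximin → Route 5 (disagree)

Row maxima: Route 1=9.5, Route 2=9.7, Route 3=5.0, Route 4=7.7, Route 5=8.1
Best best-case = 9.7 → Route 2.
Row minima: Route 1=0.8, Route 2=0.9, Route 3=0.1, Route 4=0.6, Route 5=1.0
Best worst-case = 1.0 → Route 5.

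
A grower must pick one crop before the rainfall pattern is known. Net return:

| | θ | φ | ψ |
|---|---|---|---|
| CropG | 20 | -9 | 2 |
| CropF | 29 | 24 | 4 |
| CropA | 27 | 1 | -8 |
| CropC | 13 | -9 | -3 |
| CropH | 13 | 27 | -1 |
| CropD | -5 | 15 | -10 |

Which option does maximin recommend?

Row minima: CropG=-9, CropF=4, CropA=-8, CropC=-9, CropH=-1, CropD=-10
Best worst-case = 4 → CropF.

CropF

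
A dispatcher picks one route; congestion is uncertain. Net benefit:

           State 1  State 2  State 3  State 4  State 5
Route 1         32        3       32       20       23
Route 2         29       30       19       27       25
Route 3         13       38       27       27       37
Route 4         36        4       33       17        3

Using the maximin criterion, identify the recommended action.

Row minima: Route 1=3, Route 2=19, Route 3=13, Route 4=3
Best worst-case = 19 → Route 2.

Route 2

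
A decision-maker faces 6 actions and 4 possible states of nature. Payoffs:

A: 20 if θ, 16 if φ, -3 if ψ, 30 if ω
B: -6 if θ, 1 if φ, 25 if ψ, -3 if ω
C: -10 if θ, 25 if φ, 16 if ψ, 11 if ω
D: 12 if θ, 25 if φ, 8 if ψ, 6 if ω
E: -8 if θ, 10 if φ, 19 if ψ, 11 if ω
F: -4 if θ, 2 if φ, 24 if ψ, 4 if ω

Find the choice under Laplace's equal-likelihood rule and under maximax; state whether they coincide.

Row averages: A=15.75, B=4.25, C=10.5, D=12.75, E=8, F=6.5
Highest average = 15.75 → A.
Row maxima: A=30, B=25, C=25, D=25, E=19, F=24
Best best-case = 30 → A.

laplace → A; maximax → A (agree)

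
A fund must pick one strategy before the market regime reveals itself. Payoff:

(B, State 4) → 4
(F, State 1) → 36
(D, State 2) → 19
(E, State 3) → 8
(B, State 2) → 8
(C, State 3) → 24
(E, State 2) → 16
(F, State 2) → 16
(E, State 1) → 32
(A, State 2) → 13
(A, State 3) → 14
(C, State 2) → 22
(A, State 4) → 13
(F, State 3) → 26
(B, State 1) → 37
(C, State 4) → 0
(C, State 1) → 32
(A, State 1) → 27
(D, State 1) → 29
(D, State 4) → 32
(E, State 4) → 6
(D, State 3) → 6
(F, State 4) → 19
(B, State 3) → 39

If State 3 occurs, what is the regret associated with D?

Best payoff under State 3 is 39.
Regret = 39 − 6 = 33.

33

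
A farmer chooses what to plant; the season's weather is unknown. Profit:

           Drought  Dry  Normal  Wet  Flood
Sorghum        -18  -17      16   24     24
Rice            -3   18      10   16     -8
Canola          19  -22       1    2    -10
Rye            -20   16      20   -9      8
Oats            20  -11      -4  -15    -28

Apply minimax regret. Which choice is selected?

Column bests: Drought=20, Dry=18, Normal=20, Wet=24, Flood=24.
Sorghum regrets: 38, 35, 4, 0, 0 → max 38
Rice regrets: 23, 0, 10, 8, 32 → max 32
Canola regrets: 1, 40, 19, 22, 34 → max 40
Rye regrets: 40, 2, 0, 33, 16 → max 40
Oats regrets: 0, 29, 24, 39, 52 → max 52
Smallest max regret = 32 → Rice.

Rice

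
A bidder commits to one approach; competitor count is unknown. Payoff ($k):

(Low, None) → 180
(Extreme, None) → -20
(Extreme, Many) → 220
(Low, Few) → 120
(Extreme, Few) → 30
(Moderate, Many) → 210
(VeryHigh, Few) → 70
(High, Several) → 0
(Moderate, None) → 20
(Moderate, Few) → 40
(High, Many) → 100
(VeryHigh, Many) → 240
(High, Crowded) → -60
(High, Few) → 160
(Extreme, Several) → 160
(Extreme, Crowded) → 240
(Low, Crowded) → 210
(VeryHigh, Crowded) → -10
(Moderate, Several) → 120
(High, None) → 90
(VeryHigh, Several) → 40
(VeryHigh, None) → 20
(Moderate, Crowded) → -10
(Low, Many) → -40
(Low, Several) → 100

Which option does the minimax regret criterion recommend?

Extreme

Column bests: None=180, Few=160, Several=160, Many=240, Crowded=240.
Low regrets: 0, 40, 60, 280, 30 → max 280
Moderate regrets: 160, 120, 40, 30, 250 → max 250
High regrets: 90, 0, 160, 140, 300 → max 300
VeryHigh regrets: 160, 90, 120, 0, 250 → max 250
Extreme regrets: 200, 130, 0, 20, 0 → max 200
Smallest max regret = 200 → Extreme.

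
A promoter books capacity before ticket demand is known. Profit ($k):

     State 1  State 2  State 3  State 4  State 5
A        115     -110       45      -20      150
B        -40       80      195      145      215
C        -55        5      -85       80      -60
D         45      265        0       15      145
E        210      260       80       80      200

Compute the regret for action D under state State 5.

70

Best payoff under State 5 is 215.
Regret = 215 − 145 = 70.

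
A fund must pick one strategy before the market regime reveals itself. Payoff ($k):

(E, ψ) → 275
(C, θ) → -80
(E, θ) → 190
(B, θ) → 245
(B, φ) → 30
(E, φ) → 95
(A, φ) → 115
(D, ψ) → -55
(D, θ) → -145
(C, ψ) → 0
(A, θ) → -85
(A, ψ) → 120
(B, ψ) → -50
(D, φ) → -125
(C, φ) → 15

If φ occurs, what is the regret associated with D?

Best payoff under φ is 115.
Regret = 115 − (-125) = 240.

240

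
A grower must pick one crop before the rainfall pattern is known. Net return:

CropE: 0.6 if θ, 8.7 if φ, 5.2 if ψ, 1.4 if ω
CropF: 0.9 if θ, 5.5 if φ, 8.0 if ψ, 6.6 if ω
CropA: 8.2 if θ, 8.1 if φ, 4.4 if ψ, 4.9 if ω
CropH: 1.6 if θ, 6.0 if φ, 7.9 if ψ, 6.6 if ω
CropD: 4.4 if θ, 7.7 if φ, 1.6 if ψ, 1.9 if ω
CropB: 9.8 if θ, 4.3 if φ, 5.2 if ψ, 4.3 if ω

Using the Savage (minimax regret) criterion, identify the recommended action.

Column bests: θ=9.8, φ=8.7, ψ=8.0, ω=6.6.
CropE regrets: 9.2, 0.0, 2.8, 5.2 → max 9.2
CropF regrets: 8.9, 3.2, 0.0, 0.0 → max 8.9
CropA regrets: 1.6, 0.6, 3.6, 1.7 → max 3.6
CropH regrets: 8.2, 2.7, 0.1, 0.0 → max 8.2
CropD regrets: 5.4, 1.0, 6.4, 4.7 → max 6.4
CropB regrets: 0.0, 4.4, 2.8, 2.3 → max 4.4
Smallest max regret = 3.6 → CropA.

CropA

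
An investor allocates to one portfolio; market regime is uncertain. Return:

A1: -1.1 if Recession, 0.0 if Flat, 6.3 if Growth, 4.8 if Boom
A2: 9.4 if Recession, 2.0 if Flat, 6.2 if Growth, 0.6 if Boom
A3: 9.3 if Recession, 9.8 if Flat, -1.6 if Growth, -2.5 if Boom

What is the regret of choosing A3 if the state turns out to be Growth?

7.9

Best payoff under Growth is 6.3.
Regret = 6.3 − (-1.6) = 7.9.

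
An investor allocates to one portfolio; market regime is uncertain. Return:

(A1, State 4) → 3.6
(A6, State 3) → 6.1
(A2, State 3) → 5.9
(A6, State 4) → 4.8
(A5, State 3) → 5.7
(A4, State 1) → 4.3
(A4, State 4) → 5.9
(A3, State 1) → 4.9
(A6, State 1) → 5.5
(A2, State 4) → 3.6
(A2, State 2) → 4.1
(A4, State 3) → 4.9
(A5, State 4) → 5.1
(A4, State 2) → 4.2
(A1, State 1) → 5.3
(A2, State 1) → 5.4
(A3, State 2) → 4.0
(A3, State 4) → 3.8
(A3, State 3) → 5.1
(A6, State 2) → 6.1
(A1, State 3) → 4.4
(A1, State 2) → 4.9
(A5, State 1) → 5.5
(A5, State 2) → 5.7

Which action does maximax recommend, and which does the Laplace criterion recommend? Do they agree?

Row maxima: A1=5.3, A2=5.9, A3=5.1, A4=5.9, A5=5.7, A6=6.1
Best best-case = 6.1 → A6.
Row averages: A1=4.55, A2=4.75, A3=4.45, A4=4.825, A5=5.5, A6=5.625
Highest average = 5.625 → A6.

maximax → A6; laplace → A6 (agree)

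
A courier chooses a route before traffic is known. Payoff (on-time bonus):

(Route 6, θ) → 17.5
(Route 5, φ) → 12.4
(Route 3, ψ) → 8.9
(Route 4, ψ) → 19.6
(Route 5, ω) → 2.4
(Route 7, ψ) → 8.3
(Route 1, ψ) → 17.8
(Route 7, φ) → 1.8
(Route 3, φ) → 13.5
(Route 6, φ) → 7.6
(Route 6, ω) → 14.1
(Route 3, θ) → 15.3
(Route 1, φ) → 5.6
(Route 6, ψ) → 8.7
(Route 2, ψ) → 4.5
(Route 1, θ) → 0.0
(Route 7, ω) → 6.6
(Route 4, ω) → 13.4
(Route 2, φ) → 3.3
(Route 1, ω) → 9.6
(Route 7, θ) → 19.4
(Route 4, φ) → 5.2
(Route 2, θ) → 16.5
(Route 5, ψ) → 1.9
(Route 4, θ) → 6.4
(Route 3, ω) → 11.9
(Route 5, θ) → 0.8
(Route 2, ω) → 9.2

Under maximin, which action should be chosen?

Route 3

Row minima: Route 1=0.0, Route 2=3.3, Route 3=8.9, Route 4=5.2, Route 5=0.8, Route 6=7.6, Route 7=1.8
Best worst-case = 8.9 → Route 3.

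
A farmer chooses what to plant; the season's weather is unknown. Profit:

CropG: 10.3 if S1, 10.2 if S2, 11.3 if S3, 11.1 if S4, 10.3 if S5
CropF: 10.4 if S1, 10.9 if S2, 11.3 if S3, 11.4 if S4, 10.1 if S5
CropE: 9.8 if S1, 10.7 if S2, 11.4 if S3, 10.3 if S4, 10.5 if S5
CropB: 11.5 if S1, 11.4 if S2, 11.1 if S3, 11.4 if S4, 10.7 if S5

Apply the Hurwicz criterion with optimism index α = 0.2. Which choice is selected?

CropG: 0.2·11.3 + 0.8·10.2 = 10.42
CropF: 0.2·11.4 + 0.8·10.1 = 10.36
CropE: 0.2·11.4 + 0.8·9.8 = 10.12
CropB: 0.2·11.5 + 0.8·10.7 = 10.86
Highest Hurwicz score = 10.86 → CropB.

CropB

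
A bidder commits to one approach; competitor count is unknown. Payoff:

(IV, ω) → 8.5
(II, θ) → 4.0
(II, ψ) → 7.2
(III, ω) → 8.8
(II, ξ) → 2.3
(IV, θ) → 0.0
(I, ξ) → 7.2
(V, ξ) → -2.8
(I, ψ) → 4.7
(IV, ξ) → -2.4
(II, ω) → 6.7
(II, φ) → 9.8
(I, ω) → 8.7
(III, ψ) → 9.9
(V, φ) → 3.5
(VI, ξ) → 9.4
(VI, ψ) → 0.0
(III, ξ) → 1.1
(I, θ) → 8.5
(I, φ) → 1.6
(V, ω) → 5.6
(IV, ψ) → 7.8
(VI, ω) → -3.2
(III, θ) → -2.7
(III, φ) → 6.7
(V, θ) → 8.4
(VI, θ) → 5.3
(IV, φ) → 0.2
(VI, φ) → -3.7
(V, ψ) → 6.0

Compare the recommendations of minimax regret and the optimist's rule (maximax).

minimax regret → II; maximax → III (disagree)

Column bests: θ=8.5, φ=9.8, ψ=9.9, ω=8.8, ξ=9.4.
I regrets: 0.0, 8.2, 5.2, 0.1, 2.2 → max 8.2
II regrets: 4.5, 0.0, 2.7, 2.1, 7.1 → max 7.1
III regrets: 11.2, 3.1, 0.0, 0.0, 8.3 → max 11.2
IV regrets: 8.5, 9.6, 2.1, 0.3, 11.8 → max 11.8
V regrets: 0.1, 6.3, 3.9, 3.2, 12.2 → max 12.2
VI regrets: 3.2, 13.5, 9.9, 12.0, 0.0 → max 13.5
Smallest max regret = 7.1 → II.
Row maxima: I=8.7, II=9.8, III=9.9, IV=8.5, V=8.4, VI=9.4
Best best-case = 9.9 → III.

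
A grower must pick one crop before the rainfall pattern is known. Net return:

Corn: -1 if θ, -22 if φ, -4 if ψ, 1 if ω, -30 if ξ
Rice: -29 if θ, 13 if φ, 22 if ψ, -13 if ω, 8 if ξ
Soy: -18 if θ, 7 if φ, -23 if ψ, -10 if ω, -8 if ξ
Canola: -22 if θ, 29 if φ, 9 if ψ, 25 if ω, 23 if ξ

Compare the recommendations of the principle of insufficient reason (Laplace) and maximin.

Row averages: Corn=-11.2, Rice=0.2, Soy=-10.4, Canola=12.8
Highest average = 12.8 → Canola.
Row minima: Corn=-30, Rice=-29, Soy=-23, Canola=-22
Best worst-case = -22 → Canola.

laplace → Canola; maximin → Canola (agree)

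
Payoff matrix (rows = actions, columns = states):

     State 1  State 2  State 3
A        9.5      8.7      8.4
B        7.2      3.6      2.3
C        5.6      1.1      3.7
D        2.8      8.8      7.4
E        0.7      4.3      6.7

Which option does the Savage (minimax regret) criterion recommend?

Column bests: State 1=9.5, State 2=8.8, State 3=8.4.
A regrets: 0.0, 0.1, 0.0 → max 0.1
B regrets: 2.3, 5.2, 6.1 → max 6.1
C regrets: 3.9, 7.7, 4.7 → max 7.7
D regrets: 6.7, 0.0, 1.0 → max 6.7
E regrets: 8.8, 4.5, 1.7 → max 8.8
Smallest max regret = 0.1 → A.

A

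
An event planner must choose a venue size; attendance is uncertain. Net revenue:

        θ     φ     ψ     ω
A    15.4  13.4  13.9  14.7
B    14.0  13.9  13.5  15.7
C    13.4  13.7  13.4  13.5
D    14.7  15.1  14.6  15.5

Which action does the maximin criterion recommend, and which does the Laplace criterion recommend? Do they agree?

Row minima: A=13.4, B=13.5, C=13.4, D=14.6
Best worst-case = 14.6 → D.
Row averages: A=14.35, B=14.275, C=13.5, D=14.975
Highest average = 14.975 → D.

maximin → D; laplace → D (agree)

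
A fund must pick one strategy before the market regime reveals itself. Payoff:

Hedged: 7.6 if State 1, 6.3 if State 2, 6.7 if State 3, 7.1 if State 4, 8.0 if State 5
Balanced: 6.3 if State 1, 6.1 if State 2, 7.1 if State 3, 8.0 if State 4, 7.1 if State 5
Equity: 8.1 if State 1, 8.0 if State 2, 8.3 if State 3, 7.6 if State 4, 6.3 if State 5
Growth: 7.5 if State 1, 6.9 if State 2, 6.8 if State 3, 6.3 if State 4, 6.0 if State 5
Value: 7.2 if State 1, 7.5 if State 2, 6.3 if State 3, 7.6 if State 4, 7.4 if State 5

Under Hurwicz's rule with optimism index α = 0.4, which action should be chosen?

Equity

Hedged: 0.4·8.0 + 0.6·6.3 = 6.98
Balanced: 0.4·8.0 + 0.6·6.1 = 6.86
Equity: 0.4·8.3 + 0.6·6.3 = 7.1
Growth: 0.4·7.5 + 0.6·6.0 = 6.6
Value: 0.4·7.6 + 0.6·6.3 = 6.82
Highest Hurwicz score = 7.1 → Equity.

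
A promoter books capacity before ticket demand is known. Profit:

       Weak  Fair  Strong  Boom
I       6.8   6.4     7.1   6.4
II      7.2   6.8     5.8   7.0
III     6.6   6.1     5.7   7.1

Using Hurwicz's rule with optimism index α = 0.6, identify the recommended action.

I: 0.6·7.1 + 0.4·6.4 = 6.82
II: 0.6·7.2 + 0.4·5.8 = 6.64
III: 0.6·7.1 + 0.4·5.7 = 6.54
Highest Hurwicz score = 6.82 → I.

I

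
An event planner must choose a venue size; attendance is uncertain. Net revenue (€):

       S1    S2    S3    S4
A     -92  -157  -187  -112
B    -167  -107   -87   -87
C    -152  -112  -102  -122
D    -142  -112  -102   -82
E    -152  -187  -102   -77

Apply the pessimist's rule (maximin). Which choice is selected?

D

Row minima: A=-187, B=-167, C=-152, D=-142, E=-187
Best worst-case = -142 → D.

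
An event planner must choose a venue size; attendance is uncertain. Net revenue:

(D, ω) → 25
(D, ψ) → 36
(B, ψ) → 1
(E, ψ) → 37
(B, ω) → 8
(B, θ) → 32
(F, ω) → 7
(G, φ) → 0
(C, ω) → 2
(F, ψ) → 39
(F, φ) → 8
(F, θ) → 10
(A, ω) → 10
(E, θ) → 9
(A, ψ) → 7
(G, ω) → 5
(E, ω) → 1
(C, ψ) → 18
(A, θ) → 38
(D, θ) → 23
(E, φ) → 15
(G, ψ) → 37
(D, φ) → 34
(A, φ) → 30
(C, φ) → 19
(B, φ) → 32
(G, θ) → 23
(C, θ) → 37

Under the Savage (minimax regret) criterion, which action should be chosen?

Column bests: θ=38, φ=34, ψ=39, ω=25.
A regrets: 0, 4, 32, 15 → max 32
B regrets: 6, 2, 38, 17 → max 38
C regrets: 1, 15, 21, 23 → max 23
D regrets: 15, 0, 3, 0 → max 15
E regrets: 29, 19, 2, 24 → max 29
F regrets: 28, 26, 0, 18 → max 28
G regrets: 15, 34, 2, 20 → max 34
Smallest max regret = 15 → D.

D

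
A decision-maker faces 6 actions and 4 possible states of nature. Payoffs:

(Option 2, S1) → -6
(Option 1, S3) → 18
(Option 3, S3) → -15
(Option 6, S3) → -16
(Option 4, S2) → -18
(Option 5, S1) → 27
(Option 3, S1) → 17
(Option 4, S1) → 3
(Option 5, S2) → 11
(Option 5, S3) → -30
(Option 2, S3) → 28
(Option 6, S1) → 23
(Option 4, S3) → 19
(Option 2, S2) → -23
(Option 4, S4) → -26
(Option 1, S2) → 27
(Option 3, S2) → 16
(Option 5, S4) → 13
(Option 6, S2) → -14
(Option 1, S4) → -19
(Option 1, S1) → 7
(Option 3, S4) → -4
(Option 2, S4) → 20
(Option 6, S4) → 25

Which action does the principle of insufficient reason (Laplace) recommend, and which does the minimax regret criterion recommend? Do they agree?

Row averages: Option 1=8.25, Option 2=4.75, Option 3=3.5, Option 4=-5.5, Option 5=5.25, Option 6=4.5
Highest average = 8.25 → Option 1.
Column bests: S1=27, S2=27, S3=28, S4=25.
Option 1 regrets: 20, 0, 10, 44 → max 44
Option 2 regrets: 33, 50, 0, 5 → max 50
Option 3 regrets: 10, 11, 43, 29 → max 43
Option 4 regrets: 24, 45, 9, 51 → max 51
Option 5 regrets: 0, 16, 58, 12 → max 58
Option 6 regrets: 4, 41, 44, 0 → max 44
Smallest max regret = 43 → Option 3.

laplace → Option 1; minimax regret → Option 3 (disagree)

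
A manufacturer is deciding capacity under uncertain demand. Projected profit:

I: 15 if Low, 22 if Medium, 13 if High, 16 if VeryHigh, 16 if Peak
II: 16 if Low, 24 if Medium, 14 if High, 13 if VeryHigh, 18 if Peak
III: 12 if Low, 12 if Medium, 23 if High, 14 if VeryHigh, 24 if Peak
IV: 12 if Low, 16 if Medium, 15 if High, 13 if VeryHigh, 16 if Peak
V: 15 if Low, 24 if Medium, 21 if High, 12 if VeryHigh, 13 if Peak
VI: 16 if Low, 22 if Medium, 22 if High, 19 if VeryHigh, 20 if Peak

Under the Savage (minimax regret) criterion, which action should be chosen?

Column bests: Low=16, Medium=24, High=23, VeryHigh=19, Peak=24.
I regrets: 1, 2, 10, 3, 8 → max 10
II regrets: 0, 0, 9, 6, 6 → max 9
III regrets: 4, 12, 0, 5, 0 → max 12
IV regrets: 4, 8, 8, 6, 8 → max 8
V regrets: 1, 0, 2, 7, 11 → max 11
VI regrets: 0, 2, 1, 0, 4 → max 4
Smallest max regret = 4 → VI.

VI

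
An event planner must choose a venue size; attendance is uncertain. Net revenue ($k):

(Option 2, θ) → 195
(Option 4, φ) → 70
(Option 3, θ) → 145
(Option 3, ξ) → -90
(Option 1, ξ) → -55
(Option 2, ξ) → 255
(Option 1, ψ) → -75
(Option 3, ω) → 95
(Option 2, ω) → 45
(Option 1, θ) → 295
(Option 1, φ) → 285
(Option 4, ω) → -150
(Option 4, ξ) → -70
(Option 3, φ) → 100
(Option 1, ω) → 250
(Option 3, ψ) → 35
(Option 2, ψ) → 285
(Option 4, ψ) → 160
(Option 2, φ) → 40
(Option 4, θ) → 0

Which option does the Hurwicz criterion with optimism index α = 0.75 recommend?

Option 1: 0.75·295 + 0.25·(-75) = 202.5
Option 2: 0.75·285 + 0.25·40 = 223.75
Option 3: 0.75·145 + 0.25·(-90) = 86.25
Option 4: 0.75·160 + 0.25·(-150) = 82.5
Highest Hurwicz score = 223.75 → Option 2.

Option 2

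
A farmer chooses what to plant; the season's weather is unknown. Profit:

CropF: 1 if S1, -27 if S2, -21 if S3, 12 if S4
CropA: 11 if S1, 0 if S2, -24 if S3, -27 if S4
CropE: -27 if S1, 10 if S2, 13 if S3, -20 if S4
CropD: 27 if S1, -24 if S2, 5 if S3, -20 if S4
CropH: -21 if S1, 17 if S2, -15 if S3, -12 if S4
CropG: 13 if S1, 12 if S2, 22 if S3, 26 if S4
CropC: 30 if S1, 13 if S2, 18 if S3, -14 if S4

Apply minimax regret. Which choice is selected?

Column bests: S1=30, S2=17, S3=22, S4=26.
CropF regrets: 29, 44, 43, 14 → max 44
CropA regrets: 19, 17, 46, 53 → max 53
CropE regrets: 57, 7, 9, 46 → max 57
CropD regrets: 3, 41, 17, 46 → max 46
CropH regrets: 51, 0, 37, 38 → max 51
CropG regrets: 17, 5, 0, 0 → max 17
CropC regrets: 0, 4, 4, 40 → max 40
Smallest max regret = 17 → CropG.

CropG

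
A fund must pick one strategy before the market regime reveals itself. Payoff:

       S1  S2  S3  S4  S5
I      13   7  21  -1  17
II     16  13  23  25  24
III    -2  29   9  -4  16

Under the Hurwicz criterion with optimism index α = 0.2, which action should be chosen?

II

I: 0.2·21 + 0.8·(-1) = 3.4
II: 0.2·25 + 0.8·13 = 15.4
III: 0.2·29 + 0.8·(-4) = 2.6
Highest Hurwicz score = 15.4 → II.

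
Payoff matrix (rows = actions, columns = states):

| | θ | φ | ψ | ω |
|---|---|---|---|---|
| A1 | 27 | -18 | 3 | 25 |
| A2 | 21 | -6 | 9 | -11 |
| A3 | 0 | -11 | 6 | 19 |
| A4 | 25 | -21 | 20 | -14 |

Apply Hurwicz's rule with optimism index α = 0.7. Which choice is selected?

A1

A1: 0.7·27 + 0.3·(-18) = 13.5
A2: 0.7·21 + 0.3·(-11) = 11.4
A3: 0.7·19 + 0.3·(-11) = 10
A4: 0.7·25 + 0.3·(-21) = 11.2
Highest Hurwicz score = 13.5 → A1.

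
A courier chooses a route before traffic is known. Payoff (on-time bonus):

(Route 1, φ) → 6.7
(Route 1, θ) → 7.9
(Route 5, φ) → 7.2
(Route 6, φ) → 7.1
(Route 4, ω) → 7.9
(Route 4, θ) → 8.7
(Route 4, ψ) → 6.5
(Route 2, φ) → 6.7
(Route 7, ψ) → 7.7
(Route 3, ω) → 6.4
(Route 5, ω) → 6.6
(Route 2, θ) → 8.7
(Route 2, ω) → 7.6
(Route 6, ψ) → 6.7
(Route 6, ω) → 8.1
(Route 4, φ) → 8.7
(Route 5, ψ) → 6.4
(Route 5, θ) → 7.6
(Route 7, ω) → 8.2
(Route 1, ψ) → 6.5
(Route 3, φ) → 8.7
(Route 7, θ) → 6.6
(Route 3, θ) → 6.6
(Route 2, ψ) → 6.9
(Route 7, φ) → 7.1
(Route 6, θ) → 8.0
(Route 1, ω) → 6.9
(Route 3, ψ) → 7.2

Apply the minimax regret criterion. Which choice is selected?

Route 4

Column bests: θ=8.7, φ=8.7, ψ=7.7, ω=8.2.
Route 1 regrets: 0.8, 2.0, 1.2, 1.3 → max 2.0
Route 2 regrets: 0.0, 2.0, 0.8, 0.6 → max 2.0
Route 3 regrets: 2.1, 0.0, 0.5, 1.8 → max 2.1
Route 4 regrets: 0.0, 0.0, 1.2, 0.3 → max 1.2
Route 5 regrets: 1.1, 1.5, 1.3, 1.6 → max 1.6
Route 6 regrets: 0.7, 1.6, 1.0, 0.1 → max 1.6
Route 7 regrets: 2.1, 1.6, 0.0, 0.0 → max 2.1
Smallest max regret = 1.2 → Route 4.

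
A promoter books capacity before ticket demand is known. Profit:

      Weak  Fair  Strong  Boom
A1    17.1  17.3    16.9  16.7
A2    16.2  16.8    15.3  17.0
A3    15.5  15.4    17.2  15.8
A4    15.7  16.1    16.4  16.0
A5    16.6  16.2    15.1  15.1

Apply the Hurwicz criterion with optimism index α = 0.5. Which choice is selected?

A1

A1: 0.5·17.3 + 0.5·16.7 = 17
A2: 0.5·17.0 + 0.5·15.3 = 16.15
A3: 0.5·17.2 + 0.5·15.4 = 16.3
A4: 0.5·16.4 + 0.5·15.7 = 16.05
A5: 0.5·16.6 + 0.5·15.1 = 15.85
Highest Hurwicz score = 17 → A1.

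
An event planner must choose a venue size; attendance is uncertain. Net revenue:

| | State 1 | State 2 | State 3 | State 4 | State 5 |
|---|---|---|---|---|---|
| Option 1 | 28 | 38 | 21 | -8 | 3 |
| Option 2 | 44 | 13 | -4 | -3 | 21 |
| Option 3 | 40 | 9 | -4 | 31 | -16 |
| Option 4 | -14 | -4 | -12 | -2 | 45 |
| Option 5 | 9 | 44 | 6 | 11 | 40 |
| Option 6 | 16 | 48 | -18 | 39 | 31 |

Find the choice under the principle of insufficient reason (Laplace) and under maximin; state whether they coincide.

Row averages: Option 1=16.4, Option 2=14.2, Option 3=12, Option 4=2.6, Option 5=22, Option 6=23.2
Highest average = 23.2 → Option 6.
Row minima: Option 1=-8, Option 2=-4, Option 3=-16, Option 4=-14, Option 5=6, Option 6=-18
Best worst-case = 6 → Option 5.

laplace → Option 6; maximin → Option 5 (disagree)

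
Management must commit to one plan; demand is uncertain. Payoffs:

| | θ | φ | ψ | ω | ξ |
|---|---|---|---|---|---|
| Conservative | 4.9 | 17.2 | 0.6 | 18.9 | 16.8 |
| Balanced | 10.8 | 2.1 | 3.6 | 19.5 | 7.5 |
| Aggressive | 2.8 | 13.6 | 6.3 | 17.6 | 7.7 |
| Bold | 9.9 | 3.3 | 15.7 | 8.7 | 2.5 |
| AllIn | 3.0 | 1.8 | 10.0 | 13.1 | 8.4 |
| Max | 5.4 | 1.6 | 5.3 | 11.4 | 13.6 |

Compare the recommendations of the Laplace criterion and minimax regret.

Row averages: Conservative=11.68, Balanced=8.7, Aggressive=9.6, Bold=8.02, AllIn=7.26, Max=7.46
Highest average = 11.68 → Conservative.
Column bests: θ=10.8, φ=17.2, ψ=15.7, ω=19.5, ξ=16.8.
Conservative regrets: 5.9, 0.0, 15.1, 0.6, 0.0 → max 15.1
Balanced regrets: 0.0, 15.1, 12.1, 0.0, 9.3 → max 15.1
Aggressive regrets: 8.0, 3.6, 9.4, 1.9, 9.1 → max 9.4
Bold regrets: 0.9, 13.9, 0.0, 10.8, 14.3 → max 14.3
AllIn regrets: 7.8, 15.4, 5.7, 6.4, 8.4 → max 15.4
Max regrets: 5.4, 15.6, 10.4, 8.1, 3.2 → max 15.6
Smallest max regret = 9.4 → Aggressive.

laplace → Conservative; minimax regret → Aggressive (disagree)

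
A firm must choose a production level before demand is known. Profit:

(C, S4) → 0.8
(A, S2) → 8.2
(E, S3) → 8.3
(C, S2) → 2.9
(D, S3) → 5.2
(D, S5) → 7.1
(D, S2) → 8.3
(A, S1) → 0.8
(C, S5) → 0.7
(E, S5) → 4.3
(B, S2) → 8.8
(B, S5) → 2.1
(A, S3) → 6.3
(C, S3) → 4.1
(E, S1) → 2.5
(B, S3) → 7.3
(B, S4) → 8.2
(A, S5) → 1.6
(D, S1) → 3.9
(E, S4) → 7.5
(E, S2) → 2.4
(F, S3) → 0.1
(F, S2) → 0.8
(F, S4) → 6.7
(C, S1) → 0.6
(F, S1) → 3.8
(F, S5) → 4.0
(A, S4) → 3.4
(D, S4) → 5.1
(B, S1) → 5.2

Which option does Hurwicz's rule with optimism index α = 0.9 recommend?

A: 0.9·8.2 + 0.1·0.8 = 7.46
B: 0.9·8.8 + 0.1·2.1 = 8.13
C: 0.9·4.1 + 0.1·0.6 = 3.75
D: 0.9·8.3 + 0.1·3.9 = 7.86
E: 0.9·8.3 + 0.1·2.4 = 7.71
F: 0.9·6.7 + 0.1·0.1 = 6.04
Highest Hurwicz score = 8.13 → B.

B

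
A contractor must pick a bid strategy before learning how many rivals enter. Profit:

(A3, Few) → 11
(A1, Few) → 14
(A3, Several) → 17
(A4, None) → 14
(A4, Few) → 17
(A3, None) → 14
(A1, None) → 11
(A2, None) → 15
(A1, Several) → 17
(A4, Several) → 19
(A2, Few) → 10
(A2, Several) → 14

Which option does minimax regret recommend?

Column bests: None=15, Few=17, Several=19.
A1 regrets: 4, 3, 2 → max 4
A2 regrets: 0, 7, 5 → max 7
A3 regrets: 1, 6, 2 → max 6
A4 regrets: 1, 0, 0 → max 1
Smallest max regret = 1 → A4.

A4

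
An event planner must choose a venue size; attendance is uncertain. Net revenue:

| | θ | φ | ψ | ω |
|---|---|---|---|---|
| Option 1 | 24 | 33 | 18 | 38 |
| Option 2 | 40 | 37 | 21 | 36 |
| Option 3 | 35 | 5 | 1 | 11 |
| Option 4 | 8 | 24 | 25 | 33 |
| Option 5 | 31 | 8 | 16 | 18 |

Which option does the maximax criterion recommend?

Option 2

Row maxima: Option 1=38, Option 2=40, Option 3=35, Option 4=33, Option 5=31
Best best-case = 40 → Option 2.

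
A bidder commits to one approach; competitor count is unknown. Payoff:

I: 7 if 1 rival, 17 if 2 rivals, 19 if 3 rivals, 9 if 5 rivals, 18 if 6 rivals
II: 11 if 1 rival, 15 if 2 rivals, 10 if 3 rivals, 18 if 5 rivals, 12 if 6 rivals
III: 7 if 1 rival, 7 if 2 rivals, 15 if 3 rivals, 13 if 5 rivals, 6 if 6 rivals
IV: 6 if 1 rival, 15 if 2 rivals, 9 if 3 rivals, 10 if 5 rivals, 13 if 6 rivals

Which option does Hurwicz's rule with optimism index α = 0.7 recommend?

I: 0.7·19 + 0.3·7 = 15.4
II: 0.7·18 + 0.3·10 = 15.6
III: 0.7·15 + 0.3·6 = 12.3
IV: 0.7·15 + 0.3·6 = 12.3
Highest Hurwicz score = 15.6 → II.

II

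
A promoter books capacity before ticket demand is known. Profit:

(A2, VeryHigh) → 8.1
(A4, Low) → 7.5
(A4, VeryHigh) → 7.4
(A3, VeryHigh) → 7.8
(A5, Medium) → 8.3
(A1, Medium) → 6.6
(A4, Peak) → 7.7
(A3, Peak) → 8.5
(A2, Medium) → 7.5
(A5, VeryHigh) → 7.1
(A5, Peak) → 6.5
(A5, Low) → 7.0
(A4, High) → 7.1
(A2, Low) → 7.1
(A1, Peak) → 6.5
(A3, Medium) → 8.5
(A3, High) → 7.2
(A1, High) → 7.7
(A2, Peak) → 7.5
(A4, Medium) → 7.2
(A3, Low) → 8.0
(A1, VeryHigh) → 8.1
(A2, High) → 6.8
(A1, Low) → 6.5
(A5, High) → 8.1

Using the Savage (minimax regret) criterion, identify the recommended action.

A3

Column bests: Low=8.0, Medium=8.5, High=8.1, VeryHigh=8.1, Peak=8.5.
A1 regrets: 1.5, 1.9, 0.4, 0.0, 2.0 → max 2.0
A2 regrets: 0.9, 1.0, 1.3, 0.0, 1.0 → max 1.3
A3 regrets: 0.0, 0.0, 0.9, 0.3, 0.0 → max 0.9
A4 regrets: 0.5, 1.3, 1.0, 0.7, 0.8 → max 1.3
A5 regrets: 1.0, 0.2, 0.0, 1.0, 2.0 → max 2.0
Smallest max regret = 0.9 → A3.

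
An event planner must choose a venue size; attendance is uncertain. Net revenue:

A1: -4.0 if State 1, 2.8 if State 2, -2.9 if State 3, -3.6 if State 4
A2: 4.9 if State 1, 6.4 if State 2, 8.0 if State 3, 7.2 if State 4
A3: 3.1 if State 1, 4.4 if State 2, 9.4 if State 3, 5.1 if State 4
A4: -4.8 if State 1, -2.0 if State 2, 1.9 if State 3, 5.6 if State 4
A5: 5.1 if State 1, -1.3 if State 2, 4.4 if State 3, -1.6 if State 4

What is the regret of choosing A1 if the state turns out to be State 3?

Best payoff under State 3 is 9.4.
Regret = 9.4 − (-2.9) = 12.3.

12.3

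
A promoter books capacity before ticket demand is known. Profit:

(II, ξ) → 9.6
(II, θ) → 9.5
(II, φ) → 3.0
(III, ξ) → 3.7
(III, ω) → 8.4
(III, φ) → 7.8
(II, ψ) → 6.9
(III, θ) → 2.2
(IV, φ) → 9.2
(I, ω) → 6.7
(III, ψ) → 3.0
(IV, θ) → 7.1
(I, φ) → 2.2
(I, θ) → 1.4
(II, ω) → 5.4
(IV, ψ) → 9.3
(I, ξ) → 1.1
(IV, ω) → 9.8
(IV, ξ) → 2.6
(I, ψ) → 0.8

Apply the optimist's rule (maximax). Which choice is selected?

IV

Row maxima: I=6.7, II=9.6, III=8.4, IV=9.8
Best best-case = 9.8 → IV.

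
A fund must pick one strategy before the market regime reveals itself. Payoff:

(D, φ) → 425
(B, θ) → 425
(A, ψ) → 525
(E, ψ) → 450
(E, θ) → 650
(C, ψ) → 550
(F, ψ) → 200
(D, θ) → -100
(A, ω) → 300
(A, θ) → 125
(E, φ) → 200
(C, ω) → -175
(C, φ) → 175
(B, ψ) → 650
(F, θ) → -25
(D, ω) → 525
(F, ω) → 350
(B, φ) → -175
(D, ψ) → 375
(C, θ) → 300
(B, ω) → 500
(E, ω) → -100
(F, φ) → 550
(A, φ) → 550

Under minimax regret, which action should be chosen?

A

Column bests: θ=650, φ=550, ψ=650, ω=525.
A regrets: 525, 0, 125, 225 → max 525
B regrets: 225, 725, 0, 25 → max 725
C regrets: 350, 375, 100, 700 → max 700
D regrets: 750, 125, 275, 0 → max 750
E regrets: 0, 350, 200, 625 → max 625
F regrets: 675, 0, 450, 175 → max 675
Smallest max regret = 525 → A.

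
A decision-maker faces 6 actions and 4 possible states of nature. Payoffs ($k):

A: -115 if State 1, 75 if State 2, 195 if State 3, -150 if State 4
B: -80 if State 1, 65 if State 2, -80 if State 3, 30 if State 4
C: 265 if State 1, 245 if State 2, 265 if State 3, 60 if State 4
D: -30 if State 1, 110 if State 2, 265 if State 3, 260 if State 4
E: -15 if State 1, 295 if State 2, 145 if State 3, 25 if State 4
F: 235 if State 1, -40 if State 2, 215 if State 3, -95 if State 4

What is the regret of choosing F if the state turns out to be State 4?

Best payoff under State 4 is 260.
Regret = 260 − (-95) = 355.

355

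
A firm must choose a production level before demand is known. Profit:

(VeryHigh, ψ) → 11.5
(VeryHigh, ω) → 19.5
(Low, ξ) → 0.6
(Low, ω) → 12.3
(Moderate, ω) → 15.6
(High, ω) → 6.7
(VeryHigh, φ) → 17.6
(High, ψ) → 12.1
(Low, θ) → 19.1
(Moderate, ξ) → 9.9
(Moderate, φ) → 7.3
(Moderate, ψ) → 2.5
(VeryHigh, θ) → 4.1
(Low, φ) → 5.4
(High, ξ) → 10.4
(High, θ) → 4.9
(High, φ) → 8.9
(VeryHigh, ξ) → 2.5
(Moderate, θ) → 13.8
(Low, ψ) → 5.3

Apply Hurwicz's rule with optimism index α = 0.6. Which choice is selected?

VeryHigh

Low: 0.6·19.1 + 0.4·0.6 = 11.7
Moderate: 0.6·15.6 + 0.4·2.5 = 10.36
High: 0.6·12.1 + 0.4·4.9 = 9.22
VeryHigh: 0.6·19.5 + 0.4·2.5 = 12.7
Highest Hurwicz score = 12.7 → VeryHigh.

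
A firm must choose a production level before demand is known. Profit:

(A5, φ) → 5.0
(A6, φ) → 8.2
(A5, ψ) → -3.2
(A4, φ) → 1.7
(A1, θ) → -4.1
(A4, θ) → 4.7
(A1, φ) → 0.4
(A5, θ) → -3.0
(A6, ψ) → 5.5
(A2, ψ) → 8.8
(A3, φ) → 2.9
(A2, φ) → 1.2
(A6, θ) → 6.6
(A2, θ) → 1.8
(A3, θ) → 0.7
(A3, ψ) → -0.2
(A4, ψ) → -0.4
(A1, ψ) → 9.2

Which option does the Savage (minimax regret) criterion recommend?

Column bests: θ=6.6, φ=8.2, ψ=9.2.
A1 regrets: 10.7, 7.8, 0.0 → max 10.7
A2 regrets: 4.8, 7.0, 0.4 → max 7.0
A3 regrets: 5.9, 5.3, 9.4 → max 9.4
A4 regrets: 1.9, 6.5, 9.6 → max 9.6
A5 regrets: 9.6, 3.2, 12.4 → max 12.4
A6 regrets: 0.0, 0.0, 3.7 → max 3.7
Smallest max regret = 3.7 → A6.

A6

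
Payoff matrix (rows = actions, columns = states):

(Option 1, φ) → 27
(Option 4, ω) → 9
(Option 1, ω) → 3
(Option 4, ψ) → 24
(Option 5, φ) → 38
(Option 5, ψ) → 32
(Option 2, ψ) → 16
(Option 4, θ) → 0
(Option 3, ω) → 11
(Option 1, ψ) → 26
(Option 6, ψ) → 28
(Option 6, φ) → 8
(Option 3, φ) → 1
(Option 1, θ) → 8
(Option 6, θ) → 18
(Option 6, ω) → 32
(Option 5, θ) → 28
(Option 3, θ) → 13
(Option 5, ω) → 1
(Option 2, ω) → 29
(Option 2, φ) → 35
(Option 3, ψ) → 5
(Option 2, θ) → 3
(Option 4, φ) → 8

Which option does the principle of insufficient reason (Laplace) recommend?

Option 5

Row averages: Option 1=16, Option 2=20.75, Option 3=7.5, Option 4=10.25, Option 5=24.75, Option 6=21.5
Highest average = 24.75 → Option 5.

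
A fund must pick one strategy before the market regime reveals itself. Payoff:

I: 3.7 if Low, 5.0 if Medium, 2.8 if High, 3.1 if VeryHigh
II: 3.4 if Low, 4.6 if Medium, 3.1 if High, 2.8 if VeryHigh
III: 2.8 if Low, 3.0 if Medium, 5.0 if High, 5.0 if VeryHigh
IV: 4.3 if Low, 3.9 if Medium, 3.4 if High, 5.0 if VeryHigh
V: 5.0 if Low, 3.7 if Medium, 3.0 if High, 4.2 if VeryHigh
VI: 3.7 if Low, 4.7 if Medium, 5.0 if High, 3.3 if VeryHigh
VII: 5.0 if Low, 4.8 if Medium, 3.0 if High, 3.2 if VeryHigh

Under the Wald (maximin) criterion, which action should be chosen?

IV

Row minima: I=2.8, II=2.8, III=2.8, IV=3.4, V=3.0, VI=3.3, VII=3.0
Best worst-case = 3.4 → IV.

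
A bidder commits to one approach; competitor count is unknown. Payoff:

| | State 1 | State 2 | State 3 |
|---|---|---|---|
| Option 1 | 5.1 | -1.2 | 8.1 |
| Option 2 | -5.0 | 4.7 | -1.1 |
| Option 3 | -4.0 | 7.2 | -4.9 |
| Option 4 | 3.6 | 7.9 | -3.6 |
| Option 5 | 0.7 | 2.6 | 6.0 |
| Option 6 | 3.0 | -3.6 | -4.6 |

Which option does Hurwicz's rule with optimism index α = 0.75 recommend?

Option 1

Option 1: 0.75·8.1 + 0.25·(-1.2) = 5.775
Option 2: 0.75·4.7 + 0.25·(-5.0) = 2.275
Option 3: 0.75·7.2 + 0.25·(-4.9) = 4.175
Option 4: 0.75·7.9 + 0.25·(-3.6) = 5.025
Option 5: 0.75·6.0 + 0.25·0.7 = 4.675
Option 6: 0.75·3.0 + 0.25·(-4.6) = 1.1
Highest Hurwicz score = 5.775 → Option 1.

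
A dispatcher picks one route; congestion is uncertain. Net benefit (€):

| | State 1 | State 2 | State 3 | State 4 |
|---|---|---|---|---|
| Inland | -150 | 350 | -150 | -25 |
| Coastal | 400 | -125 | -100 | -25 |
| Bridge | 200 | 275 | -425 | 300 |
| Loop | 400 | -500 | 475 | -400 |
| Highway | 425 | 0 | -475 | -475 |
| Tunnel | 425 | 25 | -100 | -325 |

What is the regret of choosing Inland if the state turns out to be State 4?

325

Best payoff under State 4 is 300.
Regret = 300 − (-25) = 325.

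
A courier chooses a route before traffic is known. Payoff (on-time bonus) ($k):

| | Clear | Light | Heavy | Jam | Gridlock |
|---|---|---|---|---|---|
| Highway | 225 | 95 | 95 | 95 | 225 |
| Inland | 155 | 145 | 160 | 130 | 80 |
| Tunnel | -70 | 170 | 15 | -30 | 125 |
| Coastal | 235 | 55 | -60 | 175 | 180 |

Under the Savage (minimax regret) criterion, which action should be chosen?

Column bests: Clear=235, Light=170, Heavy=160, Jam=175, Gridlock=225.
Highway regrets: 10, 75, 65, 80, 0 → max 80
Inland regrets: 80, 25, 0, 45, 145 → max 145
Tunnel regrets: 305, 0, 145, 205, 100 → max 305
Coastal regrets: 0, 115, 220, 0, 45 → max 220
Smallest max regret = 80 → Highway.

Highway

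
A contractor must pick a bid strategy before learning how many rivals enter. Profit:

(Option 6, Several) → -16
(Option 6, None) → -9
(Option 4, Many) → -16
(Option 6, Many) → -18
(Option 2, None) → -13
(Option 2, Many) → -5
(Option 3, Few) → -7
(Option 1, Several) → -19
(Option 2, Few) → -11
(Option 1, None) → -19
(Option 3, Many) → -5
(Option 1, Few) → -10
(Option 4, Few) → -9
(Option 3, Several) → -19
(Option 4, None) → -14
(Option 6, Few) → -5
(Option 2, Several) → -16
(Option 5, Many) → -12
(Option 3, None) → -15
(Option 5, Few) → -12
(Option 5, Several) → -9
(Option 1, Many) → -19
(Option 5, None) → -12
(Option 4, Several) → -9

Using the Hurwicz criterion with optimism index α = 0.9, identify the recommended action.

Option 2

Option 1: 0.9·(-10) + 0.1·(-19) = -10.9
Option 2: 0.9·(-5) + 0.1·(-16) = -6.1
Option 3: 0.9·(-5) + 0.1·(-19) = -6.4
Option 4: 0.9·(-9) + 0.1·(-16) = -9.7
Option 5: 0.9·(-9) + 0.1·(-12) = -9.3
Option 6: 0.9·(-5) + 0.1·(-18) = -6.3
Highest Hurwicz score = -6.1 → Option 2.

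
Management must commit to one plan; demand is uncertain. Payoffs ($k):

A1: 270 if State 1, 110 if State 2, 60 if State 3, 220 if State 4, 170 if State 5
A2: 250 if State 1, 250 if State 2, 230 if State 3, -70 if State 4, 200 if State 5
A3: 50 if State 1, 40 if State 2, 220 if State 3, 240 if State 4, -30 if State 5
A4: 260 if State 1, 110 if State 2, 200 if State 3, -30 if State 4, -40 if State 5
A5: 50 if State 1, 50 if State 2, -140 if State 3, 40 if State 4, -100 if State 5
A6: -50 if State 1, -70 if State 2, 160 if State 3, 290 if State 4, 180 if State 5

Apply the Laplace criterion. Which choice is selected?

Row averages: A1=166, A2=172, A3=104, A4=100, A5=-20, A6=102
Highest average = 172 → A2.

A2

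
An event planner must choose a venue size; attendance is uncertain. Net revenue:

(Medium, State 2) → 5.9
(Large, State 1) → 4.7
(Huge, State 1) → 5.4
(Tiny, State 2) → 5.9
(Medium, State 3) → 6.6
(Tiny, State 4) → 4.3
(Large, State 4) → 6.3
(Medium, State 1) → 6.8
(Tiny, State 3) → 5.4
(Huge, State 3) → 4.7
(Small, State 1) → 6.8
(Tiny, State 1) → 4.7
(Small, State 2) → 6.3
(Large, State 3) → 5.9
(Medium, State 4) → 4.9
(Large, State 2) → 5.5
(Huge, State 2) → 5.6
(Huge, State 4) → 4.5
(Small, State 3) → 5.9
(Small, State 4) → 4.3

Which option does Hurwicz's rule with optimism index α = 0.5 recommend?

Medium

Tiny: 0.5·5.9 + 0.5·4.3 = 5.1
Small: 0.5·6.8 + 0.5·4.3 = 5.55
Medium: 0.5·6.8 + 0.5·4.9 = 5.85
Large: 0.5·6.3 + 0.5·4.7 = 5.5
Huge: 0.5·5.6 + 0.5·4.5 = 5.05
Highest Hurwicz score = 5.85 → Medium.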